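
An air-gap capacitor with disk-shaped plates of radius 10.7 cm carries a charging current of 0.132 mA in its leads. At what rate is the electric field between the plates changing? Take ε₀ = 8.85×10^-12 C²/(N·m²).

The displacement current between the plates equals the conduction current, I_d = 0.132 mA.
Inverting I_d = ε₀ A dE/dt gives dE/dt = 1.32×10^-4 / (8.85×10^-12 · 0.03597) = 4.15×10^8 V/(m·s).

4.15×10^8 V/(m·s)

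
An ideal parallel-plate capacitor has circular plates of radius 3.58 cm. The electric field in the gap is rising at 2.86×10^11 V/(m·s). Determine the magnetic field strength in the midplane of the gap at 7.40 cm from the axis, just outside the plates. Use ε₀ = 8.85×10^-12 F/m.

2.75×10^-8 T

I_d = ε₀ dΦ_E/dt = ε₀ πR² (dE/dt) = (8.85×10^-12)(4.026×10^-3)(2.86×10^11) = 0.01019 A through the full plate area.
Outside the plates the loop encloses all of I_d, so B·2πr = μ₀ I_d and B = 2.75×10^-8 T.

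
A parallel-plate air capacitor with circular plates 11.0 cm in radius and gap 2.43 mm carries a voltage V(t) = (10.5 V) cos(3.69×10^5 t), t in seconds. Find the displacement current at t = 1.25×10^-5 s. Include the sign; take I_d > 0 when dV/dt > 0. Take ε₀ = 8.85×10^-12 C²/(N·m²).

dE/dt = (V₀ω/d)·−sin(ωt) with ωt = 4.6125 rad: (10.5)(3.69×10^5)(0.9950)/(2.43×10^-3) = 1.586×10^9 V/(m·s).
I_d = ε₀ A dE/dt = (8.85×10^-12)(0.03801)(1.586×10^9) = 5.34×10^-4 A.

5.34×10^-4 A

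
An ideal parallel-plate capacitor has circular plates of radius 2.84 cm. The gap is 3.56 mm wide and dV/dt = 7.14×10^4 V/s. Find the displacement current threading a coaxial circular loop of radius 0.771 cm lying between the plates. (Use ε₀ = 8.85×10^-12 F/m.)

I_d = C dV/dt with C = ε₀πR²/d = 6.299×10^-12 F, so I_d = (6.299×10^-12)(7.14×10^4) = 4.497×10^-7 A.
Through an area πr² the displacement current is I_d·(πr²/πR²) = I_d (r/R)² = 3.31×10^-8 A.

3.31×10^-8 A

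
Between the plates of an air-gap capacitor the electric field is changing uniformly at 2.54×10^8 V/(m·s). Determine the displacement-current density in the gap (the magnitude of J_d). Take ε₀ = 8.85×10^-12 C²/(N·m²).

The displacement-current density is ε₀ ∂E/∂t = (8.85×10^-12)(2.54×10^8) = 2.25×10^-3 A/m².

2.25×10^-3 A/m²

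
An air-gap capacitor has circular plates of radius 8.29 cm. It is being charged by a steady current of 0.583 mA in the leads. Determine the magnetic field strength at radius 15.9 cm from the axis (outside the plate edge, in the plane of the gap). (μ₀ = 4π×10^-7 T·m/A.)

No conduction current crosses the gap, so I_d there equals the 5.83×10^-4 A in the leads.
Outside the plates the loop encloses all of I_d, so B·2πr = μ₀ I_d and B = 7.33×10^-10 T.

7.33×10^-10 T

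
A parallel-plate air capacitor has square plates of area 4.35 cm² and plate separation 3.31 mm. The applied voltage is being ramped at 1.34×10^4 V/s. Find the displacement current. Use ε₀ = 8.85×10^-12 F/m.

The displacement current equals the charging current C dV/dt. With C = ε₀A/d = (8.85×10^-12)(4.35×10^-4)/(3.31×10^-3) = 1.163×10^-12 F, I_d = (1.163×10^-12)(1.34×10^4) = 1.56×10^-8 A.

1.56×10^-8 A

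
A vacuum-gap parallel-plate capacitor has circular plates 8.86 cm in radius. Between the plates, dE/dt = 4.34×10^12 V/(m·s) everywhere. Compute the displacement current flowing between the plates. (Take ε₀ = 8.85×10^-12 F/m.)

0.947 A

The displacement current is ε₀ times dΦ_E/dt = ε₀ A dE/dt = (8.85×10^-12)(0.02466)(4.34×10^12) = 0.947 A.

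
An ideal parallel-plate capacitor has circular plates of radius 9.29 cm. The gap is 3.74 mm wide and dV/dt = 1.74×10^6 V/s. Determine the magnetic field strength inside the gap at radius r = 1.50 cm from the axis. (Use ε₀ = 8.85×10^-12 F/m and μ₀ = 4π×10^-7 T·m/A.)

3.88×10^-11 T

With E = V/d, dE/dt = 4.652×10^8 V/(m·s) and πR² = 0.02711 m², giving I_d = ε₀ πR² dE/dt = 1.116×10^-4 A.
An Ampèrian loop of radius r encloses a fraction (r/R)² of I_d. Then B·2πr = μ₀ I_d (r/R)², giving B = μ₀ I_d r/(2πR²) = 3.88×10^-11 T.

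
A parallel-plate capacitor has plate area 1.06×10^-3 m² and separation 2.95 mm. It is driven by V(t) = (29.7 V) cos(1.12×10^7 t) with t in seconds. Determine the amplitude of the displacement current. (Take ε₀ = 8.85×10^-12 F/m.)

1.06×10^-3 A

C = ε₀A/d = (8.85×10^-12)(1.06×10^-3)/(2.95×10^-3) = 3.180×10^-12 F; ω = 1.12×10^7 rad/s.
I_d = C dV/dt, so |I_d|_max = C V₀ ω = (3.180×10^-12)(29.7)(1.12×10^7) = 1.06×10^-3 A.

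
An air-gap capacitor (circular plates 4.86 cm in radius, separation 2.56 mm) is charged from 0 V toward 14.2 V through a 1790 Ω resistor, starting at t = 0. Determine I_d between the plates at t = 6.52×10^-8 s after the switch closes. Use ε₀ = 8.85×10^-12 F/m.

1.92×10^-3 A

With C = ε₀A/d = (8.85×10^-12)(7.420×10^-3)/(2.56×10^-3) = 2.565×10^-11 F, the time constant is τ = RC = 4.591×10^-8 s, so t/τ = 1.420 and e^(−t/τ) = 0.2417.
I_d = I_cond = (V₀/R) e^(−t/τ) = (7.933×10^-3)(0.2417) = 1.92×10^-3 A.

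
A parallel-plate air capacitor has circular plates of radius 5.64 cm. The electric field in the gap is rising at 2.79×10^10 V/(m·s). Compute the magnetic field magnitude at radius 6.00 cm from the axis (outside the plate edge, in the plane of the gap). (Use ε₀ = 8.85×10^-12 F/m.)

I_d = ε₀ dΦ_E/dt = ε₀ πR² (dE/dt) = (8.85×10^-12)(9.993×10^-3)(2.79×10^10) = 2.467×10^-3 A through the full plate area.
For r ≥ R the full I_d is enclosed: B = μ₀ I_d/(2πr) = (4π×10^-7)(2.467×10^-3)/(2π·0.0600) = 8.22×10^-9 T.

8.22×10^-9 T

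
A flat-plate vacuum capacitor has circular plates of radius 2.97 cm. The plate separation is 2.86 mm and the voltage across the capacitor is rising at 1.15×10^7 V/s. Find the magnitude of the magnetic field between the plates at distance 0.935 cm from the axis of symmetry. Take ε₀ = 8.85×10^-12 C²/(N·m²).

dE/dt = (dV/dt)/d = 4.021×10^9 V/(m·s); I_d = ε₀(πR²)(dE/dt) = (8.85×10^-12)(2.771×10^-3)(4.021×10^9) = 9.861×10^-5 A.
∮B·dl = μ₀ I_d,enc with I_d,enc = I_d r²/R² = 9.773×10^-6 A; so B = μ₀ I_d,enc/(2πr) = 2.09×10^-10 T.

2.09×10^-10 T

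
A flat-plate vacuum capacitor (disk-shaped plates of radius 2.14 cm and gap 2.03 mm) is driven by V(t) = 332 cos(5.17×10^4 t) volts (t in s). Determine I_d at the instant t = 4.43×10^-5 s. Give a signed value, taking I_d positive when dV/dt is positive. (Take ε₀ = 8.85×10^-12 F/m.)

dV/dt = (332)(5.17×10^4)·−sin(2.29031) = -1.291×10^7 V/s.
I_d = C dV/dt with C = ε₀A/d = (8.85×10^-12)(1.439×10^-3)/(2.03×10^-3) = 6.273×10^-12 F, so I_d = (6.273×10^-12)(-1.291×10^7) = -8.10×10^-5 A.

-8.10×10^-5 A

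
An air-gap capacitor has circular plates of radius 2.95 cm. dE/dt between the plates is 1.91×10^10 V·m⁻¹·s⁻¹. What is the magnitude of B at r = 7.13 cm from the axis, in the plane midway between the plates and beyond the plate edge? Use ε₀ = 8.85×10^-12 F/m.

Through the whole plate area (πR² = 2.734×10^-3 m²), I_d = ε₀ πR² dE/dt = 4.621×10^-4 A.
With r > R the enclosed displacement current is the full I_d; B = μ₀ I_d / (2πr) = 1.30×10^-9 T.

1.30×10^-9 T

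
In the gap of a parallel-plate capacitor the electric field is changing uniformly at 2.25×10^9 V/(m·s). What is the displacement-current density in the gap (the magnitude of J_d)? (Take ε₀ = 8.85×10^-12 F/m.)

0.0199 A/m²

The displacement-current density is ε₀ ∂E/∂t = (8.85×10^-12)(2.25×10^9) = 0.0199 A/m².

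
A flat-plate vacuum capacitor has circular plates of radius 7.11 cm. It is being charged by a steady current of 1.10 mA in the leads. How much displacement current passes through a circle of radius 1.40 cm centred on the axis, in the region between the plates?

Between the plates the displacement current equals the wire current: I_d = 1.10 mA = 1.10×10^-3 A.
The field is uniform, so I_d,enc = I_d (r/R)² = (1.10×10^-3)(1.40/7.11)² = 4.26×10^-5 A.

4.26×10^-5 A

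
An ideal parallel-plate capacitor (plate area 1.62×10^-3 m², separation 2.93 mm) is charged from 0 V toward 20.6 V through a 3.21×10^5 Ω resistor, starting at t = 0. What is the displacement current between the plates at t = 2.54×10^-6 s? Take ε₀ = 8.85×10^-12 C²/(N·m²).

1.27×10^-5 A

With C = ε₀A/d = (8.85×10^-12)(1.62×10^-3)/(2.93×10^-3) = 4.893×10^-12 F, the time constant is τ = RC = 1.571×10^-6 s, so t/τ = 1.617 and e^(−t/τ) = 0.1985.
I_d = I_cond = (V₀/R) e^(−t/τ) = (6.417×10^-5)(0.1985) = 1.27×10^-5 A.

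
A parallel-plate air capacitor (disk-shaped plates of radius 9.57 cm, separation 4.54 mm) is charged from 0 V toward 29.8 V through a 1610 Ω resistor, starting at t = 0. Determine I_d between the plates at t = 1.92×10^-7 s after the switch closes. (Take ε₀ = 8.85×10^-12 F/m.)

2.21×10^-3 A

C = ε₀A/d = (8.85×10^-12)(0.02877)/(4.54×10^-3) = 5.608×10^-11 F and τ = RC = 9.029×10^-8 s. I_d in the gap equals the RC charging current.
I_d(t) = (V₀/R) e^(−t/τ) = 0.01851 · e^(−2.126) = 2.21×10^-3 A.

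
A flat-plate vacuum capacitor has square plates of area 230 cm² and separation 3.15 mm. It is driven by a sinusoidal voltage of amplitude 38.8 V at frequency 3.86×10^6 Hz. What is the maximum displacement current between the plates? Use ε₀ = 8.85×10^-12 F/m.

0.0608 A

C = ε₀A/d = (8.85×10^-12)(0.0230)/(3.15×10^-3) = 6.462×10^-11 F; ω = 2πf = 2.425×10^7 rad/s.
I_d = C dV/dt, so |I_d|_max = C V₀ ω = (6.462×10^-11)(38.8)(2.425×10^7) = 0.0608 A.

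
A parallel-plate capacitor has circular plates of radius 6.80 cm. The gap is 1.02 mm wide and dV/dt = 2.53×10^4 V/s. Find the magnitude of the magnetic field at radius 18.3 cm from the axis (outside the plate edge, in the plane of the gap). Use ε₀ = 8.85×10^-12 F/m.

With E = V/d, dE/dt = 2.480×10^7 V/(m·s) and πR² = 0.01453 m², giving I_d = ε₀ πR² dE/dt = 3.189×10^-6 A.
With r > R the enclosed displacement current is the full I_d; B = μ₀ I_d / (2πr) = 3.49×10^-12 T.

3.49×10^-12 T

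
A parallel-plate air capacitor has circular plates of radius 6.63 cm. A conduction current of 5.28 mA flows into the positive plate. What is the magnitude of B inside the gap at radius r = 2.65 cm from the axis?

6.37×10^-9 T

By continuity the displacement current in the gap matches the conduction current: I_d = 5.28×10^-3 A.
∮B·dl = μ₀ I_d,enc with I_d,enc = I_d r²/R² = 8.435×10^-4 A; so B = μ₀ I_d,enc/(2πr) = 6.37×10^-9 T.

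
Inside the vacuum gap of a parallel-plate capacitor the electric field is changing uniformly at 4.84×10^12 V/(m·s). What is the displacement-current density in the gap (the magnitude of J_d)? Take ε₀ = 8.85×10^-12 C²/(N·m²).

42.8 A/m²

J_d = ε₀ ∂E/∂t, so J_d = 42.8 A/m².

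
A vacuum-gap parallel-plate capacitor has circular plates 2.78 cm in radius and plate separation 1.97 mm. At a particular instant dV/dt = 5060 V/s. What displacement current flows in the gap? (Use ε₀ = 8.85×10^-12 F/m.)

C = ε₀A/d = (8.85×10^-12)(2.428×10^-3)/(1.97×10^-3) = 1.091×10^-11 F.
I_d = C dV/dt = (1.091×10^-11)(5060) = 5.52×10^-8 A.

5.52×10^-8 A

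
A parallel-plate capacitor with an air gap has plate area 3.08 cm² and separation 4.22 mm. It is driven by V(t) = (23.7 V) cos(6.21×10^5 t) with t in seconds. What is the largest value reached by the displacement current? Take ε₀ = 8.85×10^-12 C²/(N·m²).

9.51×10^-6 A

C = ε₀A/d = (8.85×10^-12)(3.08×10^-4)/(4.22×10^-3) = 6.459×10^-13 F; ω = 6.21×10^5 rad/s.
I_d = C dV/dt, so |I_d|_max = C V₀ ω = (6.459×10^-13)(23.7)(6.21×10^5) = 9.51×10^-6 A.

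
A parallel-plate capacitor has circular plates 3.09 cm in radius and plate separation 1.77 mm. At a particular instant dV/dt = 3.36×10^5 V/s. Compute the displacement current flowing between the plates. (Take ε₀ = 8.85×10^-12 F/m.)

5.04×10^-6 A

C = ε₀A/d = (8.85×10^-12)(3.000×10^-3)/(1.77×10^-3) = 1.500×10^-11 F.
I_d = C dV/dt = (1.500×10^-11)(3.36×10^5) = 5.04×10^-6 A.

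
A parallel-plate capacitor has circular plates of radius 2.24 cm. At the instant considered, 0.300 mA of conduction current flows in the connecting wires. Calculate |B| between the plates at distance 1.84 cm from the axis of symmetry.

Between the plates the displacement current equals the wire current: I_d = 0.300 mA = 3.00×10^-4 A.
For r < R the Ampère–Maxwell law gives B(2πr) = μ₀ I_d (r²/R²), so B = μ₀ I_d r/(2πR²) = (4π×10^-7)(3.00×10^-4)(0.0184)/(2π·0.0224²) = 2.20×10^-9 T.

2.20×10^-9 T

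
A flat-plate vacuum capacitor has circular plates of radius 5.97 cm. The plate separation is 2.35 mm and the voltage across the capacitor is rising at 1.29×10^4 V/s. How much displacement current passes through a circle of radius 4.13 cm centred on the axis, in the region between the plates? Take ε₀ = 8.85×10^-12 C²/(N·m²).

dE/dt = (dV/dt)/d = 5.489×10^6 V/(m·s); I_d = ε₀(πR²)(dE/dt) = (8.85×10^-12)(0.01120)(5.489×10^6) = 5.441×10^-7 A.
Through an area πr² the displacement current is I_d·(πr²/πR²) = I_d (r/R)² = 2.60×10^-7 A.

2.60×10^-7 A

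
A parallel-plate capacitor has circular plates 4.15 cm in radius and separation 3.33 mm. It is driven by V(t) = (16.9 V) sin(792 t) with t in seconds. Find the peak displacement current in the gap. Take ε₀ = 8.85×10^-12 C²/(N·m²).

The displacement current equals the conduction current C dV/dt, which peaks at C V₀ ω.
With C = ε₀A/d = (8.85×10^-12)(5.411×10^-3)/(3.33×10^-3) = 1.438×10^-11 F and ω = 792 rad/s, I_d,max = (1.438×10^-11)(16.9)(792) = 1.92×10^-7 A.

1.92×10^-7 A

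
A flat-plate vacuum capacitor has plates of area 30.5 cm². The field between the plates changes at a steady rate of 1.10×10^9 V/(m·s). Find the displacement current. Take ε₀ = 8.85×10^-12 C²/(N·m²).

2.97×10^-5 A

I_d = ε₀ A (dE/dt) = (8.85×10^-12)(3.05×10^-3 m²)(1.10×10^9) = 2.97×10^-5 A.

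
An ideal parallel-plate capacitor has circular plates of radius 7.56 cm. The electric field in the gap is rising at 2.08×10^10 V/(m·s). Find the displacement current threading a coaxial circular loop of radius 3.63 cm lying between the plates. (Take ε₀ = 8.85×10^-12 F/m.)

I_d = ε₀ dΦ_E/dt = ε₀ πR² (dE/dt) = (8.85×10^-12)(0.01796)(2.08×10^10) = 3.306×10^-3 A through the full plate area.
Since J_d is uniform, the enclosed fraction is (r/R)² = 0.2306, giving I_d,enc = 7.62×10^-4 A.

7.62×10^-4 A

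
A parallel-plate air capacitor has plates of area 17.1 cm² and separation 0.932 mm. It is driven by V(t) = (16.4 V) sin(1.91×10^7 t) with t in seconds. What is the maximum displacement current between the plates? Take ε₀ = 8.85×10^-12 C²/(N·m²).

(dE/dt)_max = V₀ω/d = 3.361×10^11 V/(m·s); ω = 1.91×10^7 rad/s.
I_d,max = ε₀ A (dE/dt)_max = (8.85×10^-12)(1.71×10^-3)(3.361×10^11) = 5.09×10^-3 A.

5.09×10^-3 A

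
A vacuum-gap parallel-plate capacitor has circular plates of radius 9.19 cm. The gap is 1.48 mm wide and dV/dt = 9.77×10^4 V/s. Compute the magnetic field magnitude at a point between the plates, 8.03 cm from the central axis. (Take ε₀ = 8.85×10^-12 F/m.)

2.95×10^-11 T

dE/dt = (dV/dt)/d = 6.601×10^7 V/(m·s); I_d = ε₀(πR²)(dE/dt) = (8.85×10^-12)(0.02653)(6.601×10^7) = 1.550×10^-5 A.
∮B·dl = μ₀ I_d,enc with I_d,enc = I_d r²/R² = 1.183×10^-5 A; so B = μ₀ I_d,enc/(2πr) = 2.95×10^-11 T.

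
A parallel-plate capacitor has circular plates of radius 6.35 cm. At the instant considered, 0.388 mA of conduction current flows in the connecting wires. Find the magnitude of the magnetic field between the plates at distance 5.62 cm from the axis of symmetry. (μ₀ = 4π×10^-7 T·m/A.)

No conduction current crosses the gap, so I_d there equals the 3.88×10^-4 A in the leads.
For r < R the Ampère–Maxwell law gives B(2πr) = μ₀ I_d (r²/R²), so B = μ₀ I_d r/(2πR²) = (4π×10^-7)(3.88×10^-4)(0.0562)/(2π·0.0635²) = 1.08×10^-9 T.

1.08×10^-9 T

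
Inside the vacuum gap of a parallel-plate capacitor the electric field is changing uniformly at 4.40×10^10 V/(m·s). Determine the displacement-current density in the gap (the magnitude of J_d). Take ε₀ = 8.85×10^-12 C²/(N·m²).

J_d = ε₀ ∂E/∂t, so J_d = 0.389 A/m².

0.389 A/m²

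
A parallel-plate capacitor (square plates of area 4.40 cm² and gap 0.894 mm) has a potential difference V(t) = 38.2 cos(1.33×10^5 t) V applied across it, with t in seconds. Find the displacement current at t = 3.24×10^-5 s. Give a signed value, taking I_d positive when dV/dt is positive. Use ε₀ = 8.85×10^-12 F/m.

2.04×10^-5 A

dV/dt = (38.2)(1.33×10^5)·−sin(4.3092) = 4.673×10^6 V/s.
I_d = C dV/dt with C = ε₀A/d = (8.85×10^-12)(4.40×10^-4)/(8.94×10^-4) = 4.356×10^-12 F, so I_d = (4.356×10^-12)(4.673×10^6) = 2.04×10^-5 A.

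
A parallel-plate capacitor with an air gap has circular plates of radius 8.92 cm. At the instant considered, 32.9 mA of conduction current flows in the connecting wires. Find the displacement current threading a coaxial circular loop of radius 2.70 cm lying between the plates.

No conduction current crosses the gap, so I_d there equals the 0.0329 A in the leads.
The field is uniform, so I_d,enc = I_d (r/R)² = (0.0329)(2.70/8.92)² = 3.01×10^-3 A.

3.01×10^-3 A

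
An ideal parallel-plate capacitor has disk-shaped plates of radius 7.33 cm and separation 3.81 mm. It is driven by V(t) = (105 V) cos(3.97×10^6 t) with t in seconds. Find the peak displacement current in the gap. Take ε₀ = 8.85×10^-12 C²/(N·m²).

0.0163 A

C = ε₀A/d = (8.85×10^-12)(0.01688)/(3.81×10^-3) = 3.921×10^-11 F; ω = 3.97×10^6 rad/s.
I_d = C dV/dt, so |I_d|_max = C V₀ ω = (3.921×10^-11)(105)(3.97×10^6) = 0.0163 A.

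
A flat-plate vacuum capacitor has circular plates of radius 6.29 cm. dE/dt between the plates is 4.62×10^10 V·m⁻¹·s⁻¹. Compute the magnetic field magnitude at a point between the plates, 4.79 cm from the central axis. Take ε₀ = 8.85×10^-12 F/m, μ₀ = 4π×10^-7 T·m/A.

1.23×10^-8 T

Through the whole plate area (πR² = 0.01243 m²), I_d = ε₀ πR² dE/dt = 5.082×10^-3 A.
For r < R the Ampère–Maxwell law gives B(2πr) = μ₀ I_d (r²/R²), so B = μ₀ I_d r/(2πR²) = (4π×10^-7)(5.082×10^-3)(0.0479)/(2π·0.0629²) = 1.23×10^-8 T.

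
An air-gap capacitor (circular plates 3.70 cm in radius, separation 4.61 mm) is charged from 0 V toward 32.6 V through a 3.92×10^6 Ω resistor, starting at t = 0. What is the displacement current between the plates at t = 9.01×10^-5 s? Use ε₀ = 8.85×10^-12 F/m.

5.14×10^-7 A

With C = ε₀A/d = (8.85×10^-12)(4.301×10^-3)/(4.61×10^-3) = 8.257×10^-12 F, the time constant is τ = RC = 3.237×10^-5 s, so t/τ = 2.783 and e^(−t/τ) = 0.06185.
I_d = I_cond = (V₀/R) e^(−t/τ) = (8.316×10^-6)(0.06185) = 5.14×10^-7 A.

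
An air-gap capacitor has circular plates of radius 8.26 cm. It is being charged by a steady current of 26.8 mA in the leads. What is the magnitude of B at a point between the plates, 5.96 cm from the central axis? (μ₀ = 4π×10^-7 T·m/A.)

By continuity the displacement current in the gap matches the conduction current: I_d = 0.0268 A.
For r < R the Ampère–Maxwell law gives B(2πr) = μ₀ I_d (r²/R²), so B = μ₀ I_d r/(2πR²) = (4π×10^-7)(0.0268)(0.0596)/(2π·0.0826²) = 4.68×10^-8 T.

4.68×10^-8 T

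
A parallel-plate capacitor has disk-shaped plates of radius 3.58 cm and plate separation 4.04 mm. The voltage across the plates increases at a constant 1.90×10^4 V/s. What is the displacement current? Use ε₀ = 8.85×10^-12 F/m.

E = V/d so dE/dt = (dV/dt)/d = 4.703×10^6 V/(m·s), and I_d = ε₀ A dE/dt = (8.85×10^-12)(4.026×10^-3)(4.703×10^6) = 1.68×10^-7 A.

1.68×10^-7 A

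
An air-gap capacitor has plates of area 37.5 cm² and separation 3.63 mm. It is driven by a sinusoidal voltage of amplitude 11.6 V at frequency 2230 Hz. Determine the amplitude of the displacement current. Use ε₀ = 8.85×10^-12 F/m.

(dE/dt)_max = V₀ω/d = 4.477×10^7 V/(m·s); ω = 2πf = 1.401×10^4 rad/s.
I_d,max = ε₀ A (dE/dt)_max = (8.85×10^-12)(3.75×10^-3)(4.477×10^7) = 1.49×10^-6 A.

1.49×10^-6 A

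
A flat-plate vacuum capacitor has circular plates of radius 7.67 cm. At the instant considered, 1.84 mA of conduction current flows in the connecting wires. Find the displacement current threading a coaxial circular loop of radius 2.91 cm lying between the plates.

2.65×10^-4 A

Between the plates the displacement current equals the wire current: I_d = 1.84 mA = 1.84×10^-3 A.
Through an area πr² the displacement current is I_d·(πr²/πR²) = I_d (r/R)² = 2.65×10^-4 A.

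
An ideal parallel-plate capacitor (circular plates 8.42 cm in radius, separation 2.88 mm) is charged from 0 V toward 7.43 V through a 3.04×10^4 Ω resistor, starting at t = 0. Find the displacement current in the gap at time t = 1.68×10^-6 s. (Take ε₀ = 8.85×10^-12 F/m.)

With C = ε₀A/d = (8.85×10^-12)(0.02227)/(2.88×10^-3) = 6.843×10^-11 F, the time constant is τ = RC = 2.080×10^-6 s, so t/τ = 0.8077 and e^(−t/τ) = 0.4459.
I_d = I_cond = (V₀/R) e^(−t/τ) = (2.444×10^-4)(0.4459) = 1.09×10^-4 A.

1.09×10^-4 A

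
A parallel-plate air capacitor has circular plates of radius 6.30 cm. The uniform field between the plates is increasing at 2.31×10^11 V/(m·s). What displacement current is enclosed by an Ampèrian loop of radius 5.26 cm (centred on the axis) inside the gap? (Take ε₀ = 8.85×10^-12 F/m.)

0.0178 A

I_d = ε₀ dΦ_E/dt = ε₀ πR² (dE/dt) = (8.85×10^-12)(0.01247)(2.31×10^11) = 0.02549 A through the full plate area.
Through an area πr² the displacement current is I_d·(πr²/πR²) = I_d (r/R)² = 0.0178 A.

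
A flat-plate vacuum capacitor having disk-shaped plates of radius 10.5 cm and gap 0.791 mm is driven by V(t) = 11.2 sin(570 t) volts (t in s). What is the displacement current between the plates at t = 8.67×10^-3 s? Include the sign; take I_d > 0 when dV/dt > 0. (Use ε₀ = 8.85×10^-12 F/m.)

dV/dt = (11.2)(570)·cos(4.9419) = 1452 V/s.
I_d = C dV/dt with C = ε₀A/d = (8.85×10^-12)(0.03464)/(7.91×10^-4) = 3.876×10^-10 F, so I_d = (3.876×10^-10)(1452) = 5.63×10^-7 A.

5.63×10^-7 A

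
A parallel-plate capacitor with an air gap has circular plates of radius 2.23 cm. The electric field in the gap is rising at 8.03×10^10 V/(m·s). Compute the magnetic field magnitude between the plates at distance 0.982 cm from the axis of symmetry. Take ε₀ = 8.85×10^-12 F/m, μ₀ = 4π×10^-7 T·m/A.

I_d = ε₀ dΦ_E/dt = ε₀ πR² (dE/dt) = (8.85×10^-12)(1.562×10^-3)(8.03×10^10) = 1.110×10^-3 A through the full plate area.
∮B·dl = μ₀ I_d,enc with I_d,enc = I_d r²/R² = 2.152×10^-4 A; so B = μ₀ I_d,enc/(2πr) = 4.38×10^-9 T.

4.38×10^-9 T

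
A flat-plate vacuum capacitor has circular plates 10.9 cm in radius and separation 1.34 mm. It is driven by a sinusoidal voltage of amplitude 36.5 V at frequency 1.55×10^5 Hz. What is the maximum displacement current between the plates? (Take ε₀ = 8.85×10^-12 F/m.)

(dE/dt)_max = V₀ω/d = 2.653×10^10 V/(m·s); ω = 2πf = 9.739×10^5 rad/s.
I_d,max = ε₀ A (dE/dt)_max = (8.85×10^-12)(0.03733)(2.653×10^10) = 8.76×10^-3 A.

8.76×10^-3 A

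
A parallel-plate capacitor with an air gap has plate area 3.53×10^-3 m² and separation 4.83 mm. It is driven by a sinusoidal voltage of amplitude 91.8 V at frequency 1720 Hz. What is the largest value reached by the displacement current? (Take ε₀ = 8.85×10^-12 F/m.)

6.42×10^-6 A

(dE/dt)_max = V₀ω/d = 2.055×10^8 V/(m·s); ω = 2πf = 1.081×10^4 rad/s.
I_d,max = ε₀ A (dE/dt)_max = (8.85×10^-12)(3.53×10^-3)(2.055×10^8) = 6.42×10^-6 A.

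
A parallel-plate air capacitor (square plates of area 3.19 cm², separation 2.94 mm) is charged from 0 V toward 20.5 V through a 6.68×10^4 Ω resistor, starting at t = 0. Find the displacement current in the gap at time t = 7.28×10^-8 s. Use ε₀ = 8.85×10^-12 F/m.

With C = ε₀A/d = (8.85×10^-12)(3.19×10^-4)/(2.94×10^-3) = 9.603×10^-13 F, the time constant is τ = RC = 6.415×10^-8 s, so t/τ = 1.135 and e^(−t/τ) = 0.3214.
I_d = I_cond = (V₀/R) e^(−t/τ) = (3.069×10^-4)(0.3214) = 9.86×10^-5 A.

9.86×10^-5 A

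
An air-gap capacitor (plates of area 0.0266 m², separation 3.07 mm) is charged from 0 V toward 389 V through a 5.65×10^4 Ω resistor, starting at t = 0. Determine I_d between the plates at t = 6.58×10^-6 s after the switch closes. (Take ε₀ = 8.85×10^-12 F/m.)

1.51×10^-3 A

C = ε₀A/d = (8.85×10^-12)(0.0266)/(3.07×10^-3) = 7.668×10^-11 F, so τ = RC = 4.332×10^-6 s.
The conduction current is I(t) = (V₀/R) e^(−t/τ), and the displacement current between the plates equals it.
t/τ = 1.519; I_d = (389/5.65×10^4) · e^(−1.519) = (6.885×10^-3)(0.2189) = 1.51×10^-3 A.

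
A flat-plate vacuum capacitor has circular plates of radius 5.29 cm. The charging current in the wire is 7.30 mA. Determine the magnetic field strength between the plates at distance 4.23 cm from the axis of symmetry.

2.21×10^-8 T

No conduction current crosses the gap, so I_d there equals the 7.30×10^-3 A in the leads.
An Ampèrian loop of radius r encloses a fraction (r/R)² of I_d. Then B·2πr = μ₀ I_d (r/R)², giving B = μ₀ I_d r/(2πR²) = 2.21×10^-8 T.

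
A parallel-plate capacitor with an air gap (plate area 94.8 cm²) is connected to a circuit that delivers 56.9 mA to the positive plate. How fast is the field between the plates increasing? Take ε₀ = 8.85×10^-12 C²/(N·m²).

6.78×10^11 V/(m·s)

By continuity, I_d in the gap equals the 56.9 mA flowing in the wire.
Inverting I_d = ε₀ A dE/dt gives dE/dt = 0.0569 / (8.85×10^-12 · 9.48×10^-3) = 6.78×10^11 V/(m·s).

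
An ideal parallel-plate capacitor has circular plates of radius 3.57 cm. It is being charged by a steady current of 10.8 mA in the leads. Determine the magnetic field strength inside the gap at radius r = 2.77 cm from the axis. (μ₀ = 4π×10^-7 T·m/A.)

4.69×10^-8 T

No conduction current crosses the gap, so I_d there equals the 0.0108 A in the leads.
For r < R the Ampère–Maxwell law gives B(2πr) = μ₀ I_d (r²/R²), so B = μ₀ I_d r/(2πR²) = (4π×10^-7)(0.0108)(0.0277)/(2π·0.0357²) = 4.69×10^-8 T.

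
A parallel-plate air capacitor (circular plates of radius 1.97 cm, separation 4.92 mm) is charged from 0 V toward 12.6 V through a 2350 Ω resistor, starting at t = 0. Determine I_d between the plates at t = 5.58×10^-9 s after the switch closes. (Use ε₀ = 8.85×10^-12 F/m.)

With C = ε₀A/d = (8.85×10^-12)(1.219×10^-3)/(4.92×10^-3) = 2.193×10^-12 F, the time constant is τ = RC = 5.154×10^-9 s, so t/τ = 1.083 and e^(−t/τ) = 0.3386.
I_d = I_cond = (V₀/R) e^(−t/τ) = (5.362×10^-3)(0.3386) = 1.82×10^-3 A.

1.82×10^-3 A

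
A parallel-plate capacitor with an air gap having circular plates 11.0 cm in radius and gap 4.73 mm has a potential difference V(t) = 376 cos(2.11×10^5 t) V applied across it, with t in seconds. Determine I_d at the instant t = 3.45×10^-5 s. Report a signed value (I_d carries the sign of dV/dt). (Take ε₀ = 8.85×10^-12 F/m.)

-4.74×10^-3 A

dE/dt = (V₀ω/d)·−sin(ωt) with ωt = 7.2795 rad: (376)(2.11×10^5)(-0.8395)/(4.73×10^-3) = -1.408×10^10 V/(m·s).
I_d = ε₀ A dE/dt = (8.85×10^-12)(0.03801)(-1.408×10^10) = -4.74×10^-3 A.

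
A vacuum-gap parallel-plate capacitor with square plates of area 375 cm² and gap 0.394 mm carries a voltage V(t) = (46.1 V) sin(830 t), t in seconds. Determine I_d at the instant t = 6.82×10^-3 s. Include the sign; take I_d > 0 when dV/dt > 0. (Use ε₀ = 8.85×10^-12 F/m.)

2.62×10^-5 A

C = ε₀A/d = (8.85×10^-12)(0.0375)/(3.94×10^-4) = 8.423×10^-10 F. dV/dt = V₀ω·cos(ωt); at ωt = 5.6606 rad this factor is 0.8124.
I_d = C dV/dt = (8.423×10^-10)(46.1)(830)(0.8124) = 2.62×10^-5 A.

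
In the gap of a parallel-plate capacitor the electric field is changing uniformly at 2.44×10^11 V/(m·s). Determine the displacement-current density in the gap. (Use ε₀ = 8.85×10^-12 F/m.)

J_d = ε₀ ∂E/∂t, so J_d = 2.16 A/m².

2.16 A/m²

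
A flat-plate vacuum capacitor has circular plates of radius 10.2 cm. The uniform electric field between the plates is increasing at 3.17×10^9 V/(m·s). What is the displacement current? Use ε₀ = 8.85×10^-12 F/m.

I_d = ε₀ A (dE/dt) = (8.85×10^-12)(0.03269 m²)(3.17×10^9) = 9.17×10^-4 A.

9.17×10^-4 A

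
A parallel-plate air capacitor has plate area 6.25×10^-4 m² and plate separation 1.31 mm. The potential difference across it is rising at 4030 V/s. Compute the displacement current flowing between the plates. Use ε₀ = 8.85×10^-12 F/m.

The field between the plates is E = V/d, so dE/dt = (4030)/(1.31×10^-3 m) = 3.076×10^6 V/(m·s).
I_d = ε₀ A (dE/dt) = (8.85×10^-12)(6.25×10^-4)(3.076×10^6) = 1.70×10^-8 A.

1.70×10^-8 A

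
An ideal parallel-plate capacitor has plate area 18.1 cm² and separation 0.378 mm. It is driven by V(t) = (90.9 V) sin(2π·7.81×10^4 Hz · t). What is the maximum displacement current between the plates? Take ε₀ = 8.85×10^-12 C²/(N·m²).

C = ε₀A/d = (8.85×10^-12)(1.81×10^-3)/(3.78×10^-4) = 4.238×10^-11 F; ω = 2πf = 4.907×10^5 rad/s.
I_d = C dV/dt, so |I_d|_max = C V₀ ω = (4.238×10^-11)(90.9)(4.907×10^5) = 1.89×10^-3 A.

1.89×10^-3 A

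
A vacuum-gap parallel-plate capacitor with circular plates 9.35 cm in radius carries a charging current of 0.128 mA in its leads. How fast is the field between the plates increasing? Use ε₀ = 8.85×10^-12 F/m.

5.27×10^8 V/(m·s)

The displacement current between the plates equals the conduction current, I_d = 0.128 mA.
Inverting I_d = ε₀ A dE/dt gives dE/dt = 1.28×10^-4 / (8.85×10^-12 · 0.02746) = 5.27×10^8 V/(m·s).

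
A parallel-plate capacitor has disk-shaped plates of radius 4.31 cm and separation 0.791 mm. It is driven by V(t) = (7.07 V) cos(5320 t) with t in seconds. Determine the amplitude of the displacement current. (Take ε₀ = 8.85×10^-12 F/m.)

C = ε₀A/d = (8.85×10^-12)(5.836×10^-3)/(7.91×10^-4) = 6.530×10^-11 F; ω = 5320 rad/s.
I_d = C dV/dt, so |I_d|_max = C V₀ ω = (6.530×10^-11)(7.07)(5320) = 2.46×10^-6 A.

2.46×10^-6 A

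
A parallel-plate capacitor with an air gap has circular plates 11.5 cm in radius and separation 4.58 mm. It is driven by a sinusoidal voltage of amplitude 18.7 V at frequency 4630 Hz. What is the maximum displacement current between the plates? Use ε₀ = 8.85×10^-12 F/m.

4.37×10^-5 A

C = ε₀A/d = (8.85×10^-12)(0.04155)/(4.58×10^-3) = 8.029×10^-11 F; ω = 2πf = 2.909×10^4 rad/s.
I_d = C dV/dt, so |I_d|_max = C V₀ ω = (8.029×10^-11)(18.7)(2.909×10^4) = 4.37×10^-5 A.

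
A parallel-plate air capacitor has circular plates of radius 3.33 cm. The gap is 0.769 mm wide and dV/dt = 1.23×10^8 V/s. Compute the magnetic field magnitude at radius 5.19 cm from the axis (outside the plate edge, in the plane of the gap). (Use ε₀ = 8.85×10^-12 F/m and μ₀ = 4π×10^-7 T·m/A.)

dE/dt = (dV/dt)/d = 1.599×10^11 V/(m·s); I_d = ε₀(πR²)(dE/dt) = (8.85×10^-12)(3.484×10^-3)(1.599×10^11) = 4.930×10^-3 A.
For r ≥ R the full I_d is enclosed: B = μ₀ I_d/(2πr) = (4π×10^-7)(4.930×10^-3)/(2π·0.0519) = 1.90×10^-8 T.

1.90×10^-8 T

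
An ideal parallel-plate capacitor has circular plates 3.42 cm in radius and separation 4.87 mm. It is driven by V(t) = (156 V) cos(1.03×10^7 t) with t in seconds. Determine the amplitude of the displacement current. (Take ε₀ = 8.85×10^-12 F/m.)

0.0107 A

C = ε₀A/d = (8.85×10^-12)(3.675×10^-3)/(4.87×10^-3) = 6.678×10^-12 F; ω = 1.03×10^7 rad/s.
I_d = C dV/dt, so |I_d|_max = C V₀ ω = (6.678×10^-12)(156)(1.03×10^7) = 0.0107 A.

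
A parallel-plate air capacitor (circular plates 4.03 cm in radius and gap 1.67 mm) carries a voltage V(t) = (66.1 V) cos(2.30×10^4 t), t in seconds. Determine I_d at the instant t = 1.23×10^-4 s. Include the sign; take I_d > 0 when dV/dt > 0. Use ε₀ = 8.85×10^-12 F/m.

C = ε₀A/d = (8.85×10^-12)(5.102×10^-3)/(1.67×10^-3) = 2.704×10^-11 F. dV/dt = V₀ω·−sin(ωt); at ωt = 2.829 rad this factor is -0.3075.
I_d = C dV/dt = (2.704×10^-11)(66.1)(2.30×10^4)(-0.3075) = -1.26×10^-5 A.

-1.26×10^-5 A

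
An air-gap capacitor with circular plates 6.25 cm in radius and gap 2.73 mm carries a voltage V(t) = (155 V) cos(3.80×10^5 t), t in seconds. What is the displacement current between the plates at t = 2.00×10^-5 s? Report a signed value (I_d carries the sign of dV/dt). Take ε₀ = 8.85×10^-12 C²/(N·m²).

-2.27×10^-3 A

C = ε₀A/d = (8.85×10^-12)(0.01227)/(2.73×10^-3) = 3.978×10^-11 F. dV/dt = V₀ω·−sin(ωt); at ωt = 7.6 rad this factor is -0.9679.
I_d = C dV/dt = (3.978×10^-11)(155)(3.80×10^5)(-0.9679) = -2.27×10^-3 A.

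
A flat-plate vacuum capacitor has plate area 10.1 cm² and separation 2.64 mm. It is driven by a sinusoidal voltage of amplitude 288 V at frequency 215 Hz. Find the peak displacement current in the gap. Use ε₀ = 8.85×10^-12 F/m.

1.32×10^-6 A

The displacement current equals the conduction current C dV/dt, which peaks at C V₀ ω.
With C = ε₀A/d = (8.85×10^-12)(1.01×10^-3)/(2.64×10^-3) = 3.386×10^-12 F and ω = 2πf = 1351 rad/s, I_d,max = (3.386×10^-12)(288)(1351) = 1.32×10^-6 A.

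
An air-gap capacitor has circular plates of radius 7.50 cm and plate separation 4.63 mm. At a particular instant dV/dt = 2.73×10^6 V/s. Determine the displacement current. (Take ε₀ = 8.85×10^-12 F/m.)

E = V/d so dE/dt = (dV/dt)/d = 5.896×10^8 V/(m·s), and I_d = ε₀ A dE/dt = (8.85×10^-12)(0.01767)(5.896×10^8) = 9.22×10^-5 A.

9.22×10^-5 A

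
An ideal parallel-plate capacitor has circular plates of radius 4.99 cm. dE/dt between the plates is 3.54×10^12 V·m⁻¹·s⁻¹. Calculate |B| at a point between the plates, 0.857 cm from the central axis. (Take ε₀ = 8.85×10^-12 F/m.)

Through the whole plate area (πR² = 7.823×10^-3 m²), I_d = ε₀ πR² dE/dt = 0.2451 A.
An Ampèrian loop of radius r encloses a fraction (r/R)² of I_d. Then B·2πr = μ₀ I_d (r/R)², giving B = μ₀ I_d r/(2πR²) = 1.69×10^-7 T.

1.69×10^-7 T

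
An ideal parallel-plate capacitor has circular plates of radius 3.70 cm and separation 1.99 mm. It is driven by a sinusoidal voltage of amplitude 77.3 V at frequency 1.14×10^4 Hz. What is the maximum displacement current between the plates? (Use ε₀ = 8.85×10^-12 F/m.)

1.06×10^-4 A

(dE/dt)_max = V₀ω/d = 2.782×10^9 V/(m·s); ω = 2πf = 7.163×10^4 rad/s.
I_d,max = ε₀ A (dE/dt)_max = (8.85×10^-12)(4.301×10^-3)(2.782×10^9) = 1.06×10^-4 A.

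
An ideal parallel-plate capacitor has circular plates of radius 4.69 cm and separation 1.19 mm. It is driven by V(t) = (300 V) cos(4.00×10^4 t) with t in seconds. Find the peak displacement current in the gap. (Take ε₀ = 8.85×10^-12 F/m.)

The displacement current equals the conduction current C dV/dt, which peaks at C V₀ ω.
With C = ε₀A/d = (8.85×10^-12)(6.910×10^-3)/(1.19×10^-3) = 5.139×10^-11 F and ω = 4.00×10^4 rad/s, I_d,max = (5.139×10^-11)(300)(4.00×10^4) = 6.17×10^-4 A.

6.17×10^-4 A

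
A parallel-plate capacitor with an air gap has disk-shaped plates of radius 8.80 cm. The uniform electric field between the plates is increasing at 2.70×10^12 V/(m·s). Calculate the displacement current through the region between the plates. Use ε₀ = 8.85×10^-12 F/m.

I_d = ε₀ A (dE/dt) = (8.85×10^-12)(0.02433 m²)(2.70×10^12) = 0.581 A.

0.581 A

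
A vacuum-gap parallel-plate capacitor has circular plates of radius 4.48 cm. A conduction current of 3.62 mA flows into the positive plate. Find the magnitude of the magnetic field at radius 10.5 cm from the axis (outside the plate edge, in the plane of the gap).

6.90×10^-9 T

No conduction current crosses the gap, so I_d there equals the 3.62×10^-3 A in the leads.
Outside the plates the loop encloses all of I_d, so B·2πr = μ₀ I_d and B = 6.90×10^-9 T.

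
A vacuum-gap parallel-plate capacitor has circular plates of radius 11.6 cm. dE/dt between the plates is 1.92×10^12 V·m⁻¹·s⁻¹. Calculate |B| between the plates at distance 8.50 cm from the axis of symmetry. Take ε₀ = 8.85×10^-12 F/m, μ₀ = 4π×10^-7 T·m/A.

9.07×10^-7 T

Through the whole plate area (πR² = 0.04227 m²), I_d = ε₀ πR² dE/dt = 0.7183 A.
For r < R the Ampère–Maxwell law gives B(2πr) = μ₀ I_d (r²/R²), so B = μ₀ I_d r/(2πR²) = (4π×10^-7)(0.7183)(0.0850)/(2π·0.116²) = 9.07×10^-7 T.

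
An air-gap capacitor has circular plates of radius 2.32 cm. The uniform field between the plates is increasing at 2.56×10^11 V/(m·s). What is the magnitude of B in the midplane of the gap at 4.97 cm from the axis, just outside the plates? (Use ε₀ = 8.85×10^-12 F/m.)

1.54×10^-8 T

I_d = ε₀ dΦ_E/dt = ε₀ πR² (dE/dt) = (8.85×10^-12)(1.691×10^-3)(2.56×10^11) = 3.831×10^-3 A through the full plate area.
With r > R the enclosed displacement current is the full I_d; B = μ₀ I_d / (2πr) = 1.54×10^-8 T.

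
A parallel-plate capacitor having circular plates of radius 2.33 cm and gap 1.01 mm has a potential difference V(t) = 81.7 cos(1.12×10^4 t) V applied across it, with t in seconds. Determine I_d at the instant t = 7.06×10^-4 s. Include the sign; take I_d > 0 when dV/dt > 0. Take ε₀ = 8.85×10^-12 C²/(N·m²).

-1.37×10^-5 A

dV/dt = (81.7)(1.12×10^4)·−sin(7.9072) = -9.137×10^5 V/s.
I_d = C dV/dt with C = ε₀A/d = (8.85×10^-12)(1.706×10^-3)/(1.01×10^-3) = 1.495×10^-11 F, so I_d = (1.495×10^-11)(-9.137×10^5) = -1.37×10^-5 A.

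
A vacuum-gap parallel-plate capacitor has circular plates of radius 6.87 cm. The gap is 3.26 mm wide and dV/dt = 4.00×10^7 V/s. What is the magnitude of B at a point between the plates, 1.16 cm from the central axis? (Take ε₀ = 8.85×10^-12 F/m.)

I_d = C dV/dt with C = ε₀πR²/d = 4.026×10^-11 F, so I_d = (4.026×10^-11)(4.00×10^7) = 1.610×10^-3 A.
An Ampèrian loop of radius r encloses a fraction (r/R)² of I_d. Then B·2πr = μ₀ I_d (r/R)², giving B = μ₀ I_d r/(2πR²) = 7.91×10^-10 T.

7.91×10^-10 T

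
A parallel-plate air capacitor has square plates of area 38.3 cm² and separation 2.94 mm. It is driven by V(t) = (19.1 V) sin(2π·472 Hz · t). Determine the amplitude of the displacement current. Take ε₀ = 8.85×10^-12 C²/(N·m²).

(dE/dt)_max = V₀ω/d = 1.927×10^7 V/(m·s); ω = 2πf = 2966 rad/s.
I_d,max = ε₀ A (dE/dt)_max = (8.85×10^-12)(3.83×10^-3)(1.927×10^7) = 6.53×10^-7 A.

6.53×10^-7 A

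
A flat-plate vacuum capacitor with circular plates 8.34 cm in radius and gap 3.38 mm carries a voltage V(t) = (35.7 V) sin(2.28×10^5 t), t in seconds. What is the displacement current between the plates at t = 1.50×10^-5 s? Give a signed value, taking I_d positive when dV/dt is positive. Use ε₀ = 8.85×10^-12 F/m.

dE/dt = (V₀ω/d)·cos(ωt) with ωt = 3.42 rad: (35.7)(2.28×10^5)(-0.9615)/(3.38×10^-3) = -2.315×10^9 V/(m·s).
I_d = ε₀ A dE/dt = (8.85×10^-12)(0.02185)(-2.315×10^9) = -4.48×10^-4 A.

-4.48×10^-4 A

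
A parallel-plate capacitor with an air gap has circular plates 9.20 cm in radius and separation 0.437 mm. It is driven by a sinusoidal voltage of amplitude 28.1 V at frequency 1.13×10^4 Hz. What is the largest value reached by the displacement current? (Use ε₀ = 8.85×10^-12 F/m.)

1.07×10^-3 A

(dE/dt)_max = V₀ω/d = 4.565×10^9 V/(m·s); ω = 2πf = 7.100×10^4 rad/s.
I_d,max = ε₀ A (dE/dt)_max = (8.85×10^-12)(0.02659)(4.565×10^9) = 1.07×10^-3 A.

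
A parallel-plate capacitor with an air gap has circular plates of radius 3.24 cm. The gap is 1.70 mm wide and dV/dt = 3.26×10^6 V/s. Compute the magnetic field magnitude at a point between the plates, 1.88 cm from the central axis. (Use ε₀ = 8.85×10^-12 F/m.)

I_d = C dV/dt with C = ε₀πR²/d = 1.717×10^-11 F, so I_d = (1.717×10^-11)(3.26×10^6) = 5.597×10^-5 A.
∮B·dl = μ₀ I_d,enc with I_d,enc = I_d r²/R² = 1.884×10^-5 A; so B = μ₀ I_d,enc/(2πr) = 2.00×10^-10 T.

2.00×10^-10 T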